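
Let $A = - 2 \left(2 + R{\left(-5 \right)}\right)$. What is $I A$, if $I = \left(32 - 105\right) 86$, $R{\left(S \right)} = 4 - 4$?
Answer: $25112$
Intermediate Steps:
$R{\left(S \right)} = 0$
$A = -4$ ($A = - 2 \left(2 + 0\right) = \left(-2\right) 2 = -4$)
$I = -6278$ ($I = \left(-73\right) 86 = -6278$)
$I A = \left(-6278\right) \left(-4\right) = 25112$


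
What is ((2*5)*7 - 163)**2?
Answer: 8649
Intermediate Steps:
((2*5)*7 - 163)**2 = (10*7 - 163)**2 = (70 - 163)**2 = (-93)**2 = 8649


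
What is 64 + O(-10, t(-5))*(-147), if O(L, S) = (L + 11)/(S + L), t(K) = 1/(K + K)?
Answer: 7934/101 ≈ 78.554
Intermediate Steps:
t(K) = 1/(2*K)
O(L, S) = (11 + L)/(L + S)
64 + O(-10, t(-5))*(-147) = 64 + ((11 - 10)/(-10 + (1/2)/(-5)))*(-147) = 64 + (1/(-10 + (1/2)*(-1/5)))*(-147) = 64 + (1/(-10 - 1/10))*(-147) = 64 + (1/(-101/10))*(-147) = 64 - 10/101*1*(-147) = 64 - 10/101*(-147) = 64 + 1470/101 = 7934/101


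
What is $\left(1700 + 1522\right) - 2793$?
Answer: $429$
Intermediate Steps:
$\left(1700 + 1522\right) - 2793 = 3222 - 2793 = 429$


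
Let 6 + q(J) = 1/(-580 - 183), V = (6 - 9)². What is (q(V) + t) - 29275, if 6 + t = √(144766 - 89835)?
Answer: -22345982/763 + √54931 ≈ -29053.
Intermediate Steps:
V = 9 (V = (-3)² = 9)
t = -6 + √54931 (t = -6 + √(144766 - 89835) = -6 + √54931 ≈ 228.37)
q(J) = -4579/763 (q(J) = -6 + 1/(-580 - 183) = -6 + 1/(-763) = -6 - 1/763 = -4579/763)
(q(V) + t) - 29275 = (-4579/763 + (-6 + √54931)) - 29275 = (-9157/763 + √54931) - 29275 = -22345982/763 + √54931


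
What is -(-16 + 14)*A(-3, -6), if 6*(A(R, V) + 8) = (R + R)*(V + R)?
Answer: 2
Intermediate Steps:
A(R, V) = -8 + R*(R + V)/3 (A(R, V) = -8 + ((R + R)*(V + R))/6 = -8 + ((2*R)*(R + V))/6 = -8 + (2*R*(R + V))/6 = -8 + R*(R + V)/3)
-(-16 + 14)*A(-3, -6) = -(-16 + 14)*(-8 + (⅓)*(-3)² + (⅓)*(-3)*(-6)) = -(-2)*(-8 + (⅓)*9 + 6) = -(-2)*(-8 + 3 + 6) = -(-2) = -1*(-2) = 2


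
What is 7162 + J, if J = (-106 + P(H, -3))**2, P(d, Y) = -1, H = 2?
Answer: 18611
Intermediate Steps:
J = 11449 (J = (-106 - 1)**2 = (-107)**2 = 11449)
7162 + J = 7162 + 11449 = 18611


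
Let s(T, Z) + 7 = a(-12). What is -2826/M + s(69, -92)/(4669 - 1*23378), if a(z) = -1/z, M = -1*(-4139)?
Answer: -634116071/929238612 ≈ -0.68240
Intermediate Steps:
M = 4139
s(T, Z) = -83/12 (s(T, Z) = -7 - 1/(-12) = -7 - 1*(-1/12) = -7 + 1/12 = -83/12)
-2826/M + s(69, -92)/(4669 - 1*23378) = -2826/4139 - 83/(12*(4669 - 1*23378)) = -2826*1/4139 - 83/(12*(4669 - 23378)) = -2826/4139 - 83/12/(-18709) = -2826/4139 - 83/12*(-1/18709) = -2826/4139 + 83/224508 = -634116071/929238612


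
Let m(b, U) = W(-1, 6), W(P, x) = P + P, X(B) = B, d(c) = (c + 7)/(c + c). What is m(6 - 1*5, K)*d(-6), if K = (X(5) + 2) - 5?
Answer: 1/6 ≈ 0.16667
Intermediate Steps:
d(c) = (7 + c)/(2*c) (d(c) = (7 + c)/((2*c)) = (7 + c)*(1/(2*c)) = (7 + c)/(2*c))
K = 2 (K = (5 + 2) - 5 = 7 - 5 = 2)
W(P, x) = 2*P
m(b, U) = -2 (m(b, U) = 2*(-1) = -2)
m(6 - 1*5, K)*d(-6) = -(7 - 6)/(-6) = -(-1)/6 = -2*(-1/12) = 1/6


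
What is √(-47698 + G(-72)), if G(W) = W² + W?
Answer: I*√42586 ≈ 206.36*I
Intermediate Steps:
G(W) = W + W²
√(-47698 + G(-72)) = √(-47698 - 72*(1 - 72)) = √(-47698 - 72*(-71)) = √(-47698 + 5112) = √(-42586) = I*√42586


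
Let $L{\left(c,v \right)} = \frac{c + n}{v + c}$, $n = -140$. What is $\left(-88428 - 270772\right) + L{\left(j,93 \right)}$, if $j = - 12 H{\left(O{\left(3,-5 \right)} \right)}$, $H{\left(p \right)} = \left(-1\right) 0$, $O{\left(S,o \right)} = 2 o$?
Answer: $- \frac{33405740}{93} \approx -3.592 \cdot 10^{5}$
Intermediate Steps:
$H{\left(p \right)} = 0$
$j = 0$ ($j = \left(-12\right) 0 = 0$)
$L{\left(c,v \right)} = \frac{-140 + c}{c + v}$ ($L{\left(c,v \right)} = \frac{c - 140}{v + c} = \frac{-140 + c}{c + v}$)
$\left(-88428 - 270772\right) + L{\left(j,93 \right)} = \left(-88428 - 270772\right) + \frac{-140 + 0}{0 + 93} = -359200 + \frac{1}{93} \left(-140\right) = -359200 - \frac{140}{93} = - \frac{33405740}{93}$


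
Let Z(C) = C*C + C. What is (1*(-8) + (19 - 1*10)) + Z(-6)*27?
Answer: 811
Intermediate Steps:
Z(C) = C + C² (Z(C) = C² + C = C + C²)
(1*(-8) + (19 - 1*10)) + Z(-6)*27 = (1*(-8) + (19 - 1*10)) - 6*(1 - 6)*27 = (-8 + (19 - 10)) - 6*(-5)*27 = (-8 + 9) + 30*27 = 1 + 810 = 811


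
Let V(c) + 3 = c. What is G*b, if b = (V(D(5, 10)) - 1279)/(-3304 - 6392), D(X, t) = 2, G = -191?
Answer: -7640/303 ≈ -25.215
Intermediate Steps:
V(c) = -3 + c
b = 40/303 (b = ((-3 + 2) - 1279)/(-3304 - 6392) = (-1 - 1279)/(-9696) = -1280*(-1/9696) = 40/303 ≈ 0.13201)
G*b = -191*40/303 = -7640/303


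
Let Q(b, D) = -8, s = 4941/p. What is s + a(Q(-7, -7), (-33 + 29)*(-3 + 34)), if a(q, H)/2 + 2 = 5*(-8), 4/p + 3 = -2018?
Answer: -9986097/4 ≈ -2.4965e+6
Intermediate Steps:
p = -4/2021 (p = 4/(-3 - 2018) = 4/(-2021) = 4*(-1/2021) = -4/2021 ≈ -0.0019792)
s = -9985761/4 (s = 4941/(-4/2021) = 4941*(-2021/4) = -9985761/4 ≈ -2.4964e+6)
a(q, H) = -84 (a(q, H) = -4 + 2*(5*(-8)) = -4 + 2*(-40) = -4 - 80 = -84)
s + a(Q(-7, -7), (-33 + 29)*(-3 + 34)) = -9985761/4 - 84 = -9986097/4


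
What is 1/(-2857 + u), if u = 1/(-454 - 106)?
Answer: -560/1599921 ≈ -0.00035002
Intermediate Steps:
u = -1/560 (u = 1/(-560) = -1/560 ≈ -0.0017857)
1/(-2857 + u) = 1/(-2857 - 1/560) = 1/(-1599921/560) = -560/1599921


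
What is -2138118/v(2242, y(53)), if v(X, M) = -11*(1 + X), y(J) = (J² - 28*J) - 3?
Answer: 2138118/24673 ≈ 86.658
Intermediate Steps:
y(J) = -3 + J² - 28*J
v(X, M) = -11 - 11*X
-2138118/v(2242, y(53)) = -2138118/(-11 - 11*2242) = -2138118/(-11 - 24662) = -2138118/(-24673) = -2138118*(-1/24673) = 2138118/24673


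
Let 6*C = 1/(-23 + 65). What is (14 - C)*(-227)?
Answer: -800629/252 ≈ -3177.1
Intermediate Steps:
C = 1/252 (C = 1/(6*(-23 + 65)) = (1/6)/42 = (1/6)*(1/42) = 1/252 ≈ 0.0039683)
(14 - C)*(-227) = (14 - 1*1/252)*(-227) = (14 - 1/252)*(-227) = (3527/252)*(-227) = -800629/252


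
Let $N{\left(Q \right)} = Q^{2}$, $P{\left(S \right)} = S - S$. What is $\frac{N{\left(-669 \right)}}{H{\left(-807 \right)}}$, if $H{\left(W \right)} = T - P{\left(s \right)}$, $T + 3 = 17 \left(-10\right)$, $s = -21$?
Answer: $- \frac{447561}{173} \approx -2587.1$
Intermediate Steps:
$T = -173$ ($T = -3 + 17 \left(-10\right) = -3 - 170 = -173$)
$P{\left(S \right)} = 0$
$H{\left(W \right)} = -173$ ($H{\left(W \right)} = -173 - 0 = -173 + 0 = -173$)
$\frac{N{\left(-669 \right)}}{H{\left(-807 \right)}} = \frac{\left(-669\right)^{2}}{-173} = 447561 \left(- \frac{1}{173}\right) = - \frac{447561}{173}$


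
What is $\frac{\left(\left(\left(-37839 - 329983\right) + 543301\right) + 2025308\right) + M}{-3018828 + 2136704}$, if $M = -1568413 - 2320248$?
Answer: $\frac{843937}{441062} \approx 1.9134$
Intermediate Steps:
$M = -3888661$
$\frac{\left(\left(\left(-37839 - 329983\right) + 543301\right) + 2025308\right) + M}{-3018828 + 2136704} = \frac{\left(\left(\left(-37839 - 329983\right) + 543301\right) + 2025308\right) - 3888661}{-3018828 + 2136704} = \frac{\left(\left(-367822 + 543301\right) + 2025308\right) - 3888661}{-882124} = \left(\left(175479 + 2025308\right) - 3888661\right) \left(- \frac{1}{882124}\right) = \left(2200787 - 3888661\right) \left(- \frac{1}{882124}\right) = \left(-1687874\right) \left(- \frac{1}{882124}\right) = \frac{843937}{441062}$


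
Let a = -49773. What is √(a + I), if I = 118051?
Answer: √68278 ≈ 261.30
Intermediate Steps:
√(a + I) = √(-49773 + 118051) = √68278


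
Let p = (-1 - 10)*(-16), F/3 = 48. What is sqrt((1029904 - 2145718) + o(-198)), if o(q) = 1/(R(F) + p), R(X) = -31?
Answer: I*sqrt(23459989205)/145 ≈ 1056.3*I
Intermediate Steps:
F = 144 (F = 3*48 = 144)
p = 176 (p = -11*(-16) = 176)
o(q) = 1/145 (o(q) = 1/(-31 + 176) = 1/145)
sqrt((1029904 - 2145718) + o(-198)) = sqrt((1029904 - 2145718) + 1/145) = sqrt(-1115814 + 1/145) = sqrt(-161793029/145) = I*sqrt(23459989205)/145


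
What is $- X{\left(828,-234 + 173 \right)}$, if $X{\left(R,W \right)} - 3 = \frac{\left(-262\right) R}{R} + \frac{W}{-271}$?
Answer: $\frac{70128}{271} \approx 258.77$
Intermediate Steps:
$X{\left(R,W \right)} = -259 - \frac{W}{271}$ ($X{\left(R,W \right)} = 3 + \left(\frac{\left(-262\right) R}{R} + \frac{W}{-271}\right) = 3 + \left(-262 + W \left(- \frac{1}{271}\right)\right) = 3 - \left(262 + \frac{W}{271}\right) = -259 - \frac{W}{271}$)
$- X{\left(828,-234 + 173 \right)} = - (-259 - \frac{-234 + 173}{271}) = - (-259 - - \frac{61}{271}) = - (-259 + \frac{61}{271}) = \left(-1\right) \left(- \frac{70128}{271}\right) = \frac{70128}{271}$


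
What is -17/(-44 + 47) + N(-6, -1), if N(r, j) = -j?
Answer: -14/3 ≈ -4.6667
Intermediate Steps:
-17/(-44 + 47) + N(-6, -1) = -17/(-44 + 47) - 1*(-1) = -17/3 + 1 = -14/3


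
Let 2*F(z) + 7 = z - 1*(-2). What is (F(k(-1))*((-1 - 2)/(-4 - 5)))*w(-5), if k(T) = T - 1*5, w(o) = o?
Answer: 55/6 ≈ 9.1667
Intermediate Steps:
k(T) = -5 + T (k(T) = T - 5 = -5 + T)
F(z) = -5/2 + z/2 (F(z) = -7/2 + (z - 1*(-2))/2 = -7/2 + (z + 2)/2 = -7/2 + (2 + z)/2 = -7/2 + (1 + z/2) = -5/2 + z/2)
(F(k(-1))*((-1 - 2)/(-4 - 5)))*w(-5) = ((-5/2 + (-5 - 1)/2)*((-1 - 2)/(-4 - 5)))*(-5) = ((-5/2 + (½)*(-6))*(-3/(-9)))*(-5) = ((-5/2 - 3)*(-3*(-⅑)))*(-5) = -11/2*⅓*(-5) = -11/6*(-5) = 55/6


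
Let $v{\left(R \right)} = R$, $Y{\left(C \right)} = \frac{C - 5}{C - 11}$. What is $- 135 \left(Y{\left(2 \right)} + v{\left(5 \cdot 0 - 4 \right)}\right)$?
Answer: $495$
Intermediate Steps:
$Y{\left(C \right)} = \frac{-5 + C}{-11 + C}$
$- 135 \left(Y{\left(2 \right)} + v{\left(5 \cdot 0 - 4 \right)}\right) = - 135 \left(\frac{-5 + 2}{-11 + 2} + \left(5 \cdot 0 - 4\right)\right) = - 135 \left(\frac{1}{-9} \left(-3\right) + \left(0 - 4\right)\right) = - 135 \left(\left(- \frac{1}{9}\right) \left(-3\right) - 4\right) = - 135 \left(\frac{1}{3} - 4\right) = \left(-135\right) \left(- \frac{11}{3}\right) = 495$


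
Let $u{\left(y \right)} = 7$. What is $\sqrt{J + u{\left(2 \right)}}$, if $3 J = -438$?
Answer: $i \sqrt{139} \approx 11.79 i$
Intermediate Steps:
$J = -146$ ($J = \frac{1}{3} \left(-438\right) = -146$)
$\sqrt{J + u{\left(2 \right)}} = \sqrt{-146 + 7} = \sqrt{-139} = i \sqrt{139}$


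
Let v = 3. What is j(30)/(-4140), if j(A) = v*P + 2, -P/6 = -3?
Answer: -14/1035 ≈ -0.013527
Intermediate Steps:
P = 18 (P = -6*(-3) = 18)
j(A) = 56 (j(A) = 3*18 + 2 = 54 + 2 = 56)
j(30)/(-4140) = 56/(-4140) = 56*(-1/4140) = -14/1035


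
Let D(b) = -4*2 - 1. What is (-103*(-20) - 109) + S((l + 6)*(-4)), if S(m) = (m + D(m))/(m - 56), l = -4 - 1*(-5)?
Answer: 163921/84 ≈ 1951.4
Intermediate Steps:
l = 1 (l = -4 + 5 = 1)
D(b) = -9 (D(b) = -8 - 1 = -9)
S(m) = (-9 + m)/(-56 + m) (S(m) = (m - 9)/(m - 56) = (-9 + m)/(-56 + m))
(-103*(-20) - 109) + S((l + 6)*(-4)) = (-103*(-20) - 109) + (-9 + (1 + 6)*(-4))/(-56 + (1 + 6)*(-4)) = (2060 - 109) + (-9 + 7*(-4))/(-56 + 7*(-4)) = 1951 + (-9 - 28)/(-56 - 28) = 1951 - 37/(-84) = 1951 - 1/84*(-37) = 1951 + 37/84 = 163921/84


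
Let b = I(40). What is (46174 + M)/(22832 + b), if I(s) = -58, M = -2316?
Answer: 21929/11387 ≈ 1.9258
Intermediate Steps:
b = -58
(46174 + M)/(22832 + b) = (46174 - 2316)/(22832 - 58) = 43858/22774 = 43858*(1/22774) = 21929/11387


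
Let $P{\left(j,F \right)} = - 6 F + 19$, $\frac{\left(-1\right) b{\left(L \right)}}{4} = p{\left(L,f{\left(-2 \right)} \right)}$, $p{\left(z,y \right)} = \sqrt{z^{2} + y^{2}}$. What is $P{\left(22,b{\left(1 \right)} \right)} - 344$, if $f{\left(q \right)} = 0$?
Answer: $-301$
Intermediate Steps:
$p{\left(z,y \right)} = \sqrt{y^{2} + z^{2}}$
$b{\left(L \right)} = - 4 \sqrt{L^{2}}$ ($b{\left(L \right)} = - 4 \sqrt{0^{2} + L^{2}} = - 4 \sqrt{0 + L^{2}} = - 4 \sqrt{L^{2}}$)
$P{\left(j,F \right)} = 19 - 6 F$
$P{\left(22,b{\left(1 \right)} \right)} - 344 = \left(19 - 6 \left(- 4 \sqrt{1^{2}}\right)\right) - 344 = \left(19 - 6 \left(- 4 \sqrt{1}\right)\right) - 344 = \left(19 - 6 \left(\left(-4\right) 1\right)\right) - 344 = \left(19 - -24\right) - 344 = \left(19 + 24\right) - 344 = 43 - 344 = -301$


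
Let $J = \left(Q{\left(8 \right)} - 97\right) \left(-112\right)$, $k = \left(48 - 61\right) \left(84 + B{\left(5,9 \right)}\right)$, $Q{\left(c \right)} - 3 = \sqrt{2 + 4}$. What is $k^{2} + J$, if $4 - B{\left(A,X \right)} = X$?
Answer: $1065257 - 112 \sqrt{6} \approx 1.065 \cdot 10^{6}$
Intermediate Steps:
$B{\left(A,X \right)} = 4 - X$
$Q{\left(c \right)} = 3 + \sqrt{6}$ ($Q{\left(c \right)} = 3 + \sqrt{2 + 4} = 3 + \sqrt{6}$)
$k = -1027$ ($k = \left(48 - 61\right) \left(84 + \left(4 - 9\right)\right) = - 13 \left(84 + \left(4 - 9\right)\right) = - 13 \left(84 - 5\right) = \left(-13\right) 79 = -1027$)
$J = 10528 - 112 \sqrt{6}$ ($J = \left(\left(3 + \sqrt{6}\right) - 97\right) \left(-112\right) = \left(-94 + \sqrt{6}\right) \left(-112\right) = 10528 - 112 \sqrt{6} \approx 10254.0$)
$k^{2} + J = \left(-1027\right)^{2} + \left(10528 - 112 \sqrt{6}\right) = 1054729 + \left(10528 - 112 \sqrt{6}\right) = 1065257 - 112 \sqrt{6}$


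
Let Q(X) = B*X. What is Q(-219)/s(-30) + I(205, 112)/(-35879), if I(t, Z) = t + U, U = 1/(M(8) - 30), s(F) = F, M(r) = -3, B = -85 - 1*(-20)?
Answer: -1123636171/2368014 ≈ -474.51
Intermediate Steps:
B = -65 (B = -85 + 20 = -65)
Q(X) = -65*X
U = -1/33 (U = 1/(-3 - 30) = 1/(-33) = -1/33 ≈ -0.030303)
I(t, Z) = -1/33 + t (I(t, Z) = t - 1/33 = -1/33 + t)
Q(-219)/s(-30) + I(205, 112)/(-35879) = -65*(-219)/(-30) + (-1/33 + 205)/(-35879) = 14235*(-1/30) + (6764/33)*(-1/35879) = -949/2 - 6764/1184007 = -1123636171/2368014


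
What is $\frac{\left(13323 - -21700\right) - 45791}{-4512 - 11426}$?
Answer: $\frac{5384}{7969} \approx 0.67562$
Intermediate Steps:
$\frac{\left(13323 - -21700\right) - 45791}{-4512 - 11426} = \frac{\left(13323 + 21700\right) - 45791}{-15938} = \left(35023 - 45791\right) \left(- \frac{1}{15938}\right) = \left(-10768\right) \left(- \frac{1}{15938}\right) = \frac{5384}{7969}$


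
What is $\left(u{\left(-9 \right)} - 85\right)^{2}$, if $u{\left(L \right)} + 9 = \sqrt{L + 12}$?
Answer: $\left(94 - \sqrt{3}\right)^{2} \approx 8513.4$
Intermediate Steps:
$u{\left(L \right)} = -9 + \sqrt{12 + L}$ ($u{\left(L \right)} = -9 + \sqrt{L + 12} = -9 + \sqrt{12 + L}$)
$\left(u{\left(-9 \right)} - 85\right)^{2} = \left(\left(-9 + \sqrt{12 - 9}\right) - 85\right)^{2} = \left(\left(-9 + \sqrt{3}\right) - 85\right)^{2} = \left(-94 + \sqrt{3}\right)^{2}$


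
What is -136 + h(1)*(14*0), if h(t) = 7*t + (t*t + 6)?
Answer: -136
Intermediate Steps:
h(t) = 6 + t² + 7*t (h(t) = 7*t + (t² + 6) = 7*t + (6 + t²) = 6 + t² + 7*t)
-136 + h(1)*(14*0) = -136 + (6 + 1² + 7*1)*(14*0) = -136 + (6 + 1 + 7)*0 = -136 + 14*0 = -136 + 0 = -136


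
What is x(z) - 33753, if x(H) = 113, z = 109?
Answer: -33640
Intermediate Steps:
x(z) - 33753 = 113 - 33753 = -33640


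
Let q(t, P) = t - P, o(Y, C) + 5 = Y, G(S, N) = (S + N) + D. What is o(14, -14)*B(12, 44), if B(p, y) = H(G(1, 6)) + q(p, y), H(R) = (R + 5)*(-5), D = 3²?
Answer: -1233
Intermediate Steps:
D = 9
G(S, N) = 9 + N + S (G(S, N) = (S + N) + 9 = (N + S) + 9 = 9 + N + S)
o(Y, C) = -5 + Y
H(R) = -25 - 5*R (H(R) = (5 + R)*(-5) = -25 - 5*R)
B(p, y) = -105 + p - y (B(p, y) = (-25 - 5*(9 + 6 + 1)) + (p - y) = (-25 - 5*16) + (p - y) = (-25 - 80) + (p - y) = -105 + (p - y) = -105 + p - y)
o(14, -14)*B(12, 44) = (-5 + 14)*(-105 + 12 - 1*44) = 9*(-105 + 12 - 44) = 9*(-137) = -1233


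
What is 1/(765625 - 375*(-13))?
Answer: 1/770500 ≈ 1.2979e-6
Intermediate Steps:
1/(765625 - 375*(-13)) = 1/(765625 + 4875) = 1/770500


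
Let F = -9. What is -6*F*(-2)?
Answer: -108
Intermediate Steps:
-6*F*(-2) = -6*(-9)*(-2) = 54*(-2) = -108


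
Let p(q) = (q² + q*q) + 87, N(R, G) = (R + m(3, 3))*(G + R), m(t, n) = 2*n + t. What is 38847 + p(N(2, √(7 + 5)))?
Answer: 42806 + 1936*√3 ≈ 46159.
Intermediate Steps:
m(t, n) = t + 2*n
N(R, G) = (9 + R)*(G + R) (N(R, G) = (R + (3 + 2*3))*(G + R) = (R + (3 + 6))*(G + R) = (R + 9)*(G + R) = (9 + R)*(G + R))
p(q) = 87 + 2*q² (p(q) = (q² + q²) + 87 = 2*q² + 87 = 87 + 2*q²)
38847 + p(N(2, √(7 + 5))) = 38847 + (87 + 2*(2² + 9*√(7 + 5) + 9*2 + √(7 + 5)*2)²) = 38847 + (87 + 2*(4 + 9*√12 + 18 + √12*2)²) = 38847 + (87 + 2*(4 + 9*(2*√3) + 18 + (2*√3)*2)²) = 38847 + (87 + 2*(4 + 18*√3 + 18 + 4*√3)²) = 38847 + (87 + 2*(22 + 22*√3)²) = 38934 + 2*(22 + 22*√3)²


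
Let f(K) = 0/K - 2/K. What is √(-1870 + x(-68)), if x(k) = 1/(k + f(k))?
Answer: 14*I*√50955239/2311 ≈ 43.244*I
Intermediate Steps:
f(K) = -2/K (f(K) = 0 - 2/K = -2/K)
x(k) = 1/(k - 2/k)
√(-1870 + x(-68)) = √(-1870 - 68/(-2 + (-68)²)) = √(-1870 - 68/(-2 + 4624)) = √(-1870 - 68/4622) = √(-1870 - 68*1/4622) = √(-1870 - 34/2311) = √(-4321604/2311) = 14*I*√50955239/2311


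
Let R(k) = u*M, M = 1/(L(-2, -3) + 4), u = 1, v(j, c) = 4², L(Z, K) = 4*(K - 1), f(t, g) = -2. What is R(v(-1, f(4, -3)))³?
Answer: -1/1728 ≈ -0.00057870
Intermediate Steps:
L(Z, K) = -4 + 4*K (L(Z, K) = 4*(-1 + K) = -4 + 4*K)
v(j, c) = 16
M = -1/12 (M = 1/((-4 + 4*(-3)) + 4) = 1/((-4 - 12) + 4) = 1/(-16 + 4) = 1/(-12) = -1/12 ≈ -0.083333)
R(k) = -1/12 (R(k) = 1*(-1/12) = -1/12)
R(v(-1, f(4, -3)))³ = (-1/12)³ = -1/1728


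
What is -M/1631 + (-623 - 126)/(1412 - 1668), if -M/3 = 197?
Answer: 1372915/417536 ≈ 3.2881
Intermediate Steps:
M = -591 (M = -3*197 = -591)
-M/1631 + (-623 - 126)/(1412 - 1668) = -(-591)/1631 + (-623 - 126)/(1412 - 1668) = -(-591)/1631 - 749/(-256) = -1*(-591/1631) - 749*(-1/256) = 591/1631 + 749/256 = 1372915/417536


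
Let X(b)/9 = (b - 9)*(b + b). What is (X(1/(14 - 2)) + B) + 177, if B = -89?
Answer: 597/8 ≈ 74.625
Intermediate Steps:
X(b) = 18*b*(-9 + b) (X(b) = 9*((b - 9)*(b + b)) = 9*((-9 + b)*(2*b)) = 9*(2*b*(-9 + b)) = 18*b*(-9 + b))
(X(1/(14 - 2)) + B) + 177 = (18*(-9 + 1/(14 - 2))/(14 - 2) - 89) + 177 = (18*(-9 + 1/12)/12 - 89) + 177 = (18*(1/12)*(-9 + 1/12) - 89) + 177 = (18*(1/12)*(-107/12) - 89) + 177 = (-107/8 - 89) + 177 = -819/8 + 177 = 597/8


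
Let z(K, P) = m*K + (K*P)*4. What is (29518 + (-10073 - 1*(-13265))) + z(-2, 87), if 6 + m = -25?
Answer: 32076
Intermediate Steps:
m = -31 (m = -6 - 25 = -31)
z(K, P) = -31*K + 4*K*P (z(K, P) = -31*K + (K*P)*4 = -31*K + 4*K*P)
(29518 + (-10073 - 1*(-13265))) + z(-2, 87) = (29518 + (-10073 - 1*(-13265))) - 2*(-31 + 4*87) = (29518 + (-10073 + 13265)) - 2*(-31 + 348) = (29518 + 3192) - 2*317 = 32710 - 634 = 32076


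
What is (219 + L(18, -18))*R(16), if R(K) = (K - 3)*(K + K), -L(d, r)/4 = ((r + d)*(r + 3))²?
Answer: 91104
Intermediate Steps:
L(d, r) = -4*(3 + r)²*(d + r)² (L(d, r) = -4*(r + 3)²*(r + d)² = -4*(3 + r)²*(d + r)²)
R(K) = 2*K*(-3 + K) (R(K) = (-3 + K)*(2*K) = 2*K*(-3 + K))
(219 + L(18, -18))*R(16) = (219 - 4*(3 - 18)²*(18 - 18)²)*(2*16*(-3 + 16)) = (219 - 4*(-15)²*0²)*(2*16*13) = (219 - 4*225*0)*416 = (219 + 0)*416 = 219*416 = 91104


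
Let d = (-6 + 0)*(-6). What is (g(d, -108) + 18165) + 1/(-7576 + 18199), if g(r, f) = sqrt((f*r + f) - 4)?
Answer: 192966796/10623 + 20*I*sqrt(10) ≈ 18165.0 + 63.246*I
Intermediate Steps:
d = 36 (d = -6*(-6) = 36)
g(r, f) = sqrt(-4 + f + f*r) (g(r, f) = sqrt((f + f*r) - 4) = sqrt(-4 + f + f*r))
(g(d, -108) + 18165) + 1/(-7576 + 18199) = (sqrt(-4 - 108 - 108*36) + 18165) + 1/(-7576 + 18199) = (sqrt(-4 - 108 - 3888) + 18165) + 1/10623 = (sqrt(-4000) + 18165) + 1/10623 = (20*I*sqrt(10) + 18165) + 1/10623 = (18165 + 20*I*sqrt(10)) + 1/10623 = 192966796/10623 + 20*I*sqrt(10)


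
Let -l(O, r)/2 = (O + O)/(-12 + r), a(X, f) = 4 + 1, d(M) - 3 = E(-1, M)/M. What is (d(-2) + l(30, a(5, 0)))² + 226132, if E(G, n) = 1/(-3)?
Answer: 399624457/1764 ≈ 2.2654e+5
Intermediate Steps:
E(G, n) = -⅓
d(M) = 3 - 1/(3*M)
a(X, f) = 5
l(O, r) = -4*O/(-12 + r) (l(O, r) = -2*(O + O)/(-12 + r) = -2*2*O/(-12 + r) = -4*O/(-12 + r))
(d(-2) + l(30, a(5, 0)))² + 226132 = ((3 - ⅓/(-2)) - 4*30/(-12 + 5))² + 226132 = ((3 - ⅓*(-½)) - 4*30/(-7))² + 226132 = ((3 + ⅙) - 4*30*(-⅐))² + 226132 = (19/6 + 120/7)² + 226132 = (853/42)² + 226132 = 727609/1764 + 226132 = 399624457/1764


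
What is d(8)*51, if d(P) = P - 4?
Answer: 204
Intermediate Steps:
d(P) = -4 + P
d(8)*51 = (-4 + 8)*51 = 4*51 = 204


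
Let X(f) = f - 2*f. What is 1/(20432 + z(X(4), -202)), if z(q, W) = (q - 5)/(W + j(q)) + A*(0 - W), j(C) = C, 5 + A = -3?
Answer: 206/3876105 ≈ 5.3146e-5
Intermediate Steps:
A = -8 (A = -5 - 3 = -8)
X(f) = -f
z(q, W) = 8*W + (-5 + q)/(W + q) (z(q, W) = (q - 5)/(W + q) - 8*(0 - W) = (-5 + q)/(W + q) - (-8)*W = (-5 + q)/(W + q) + 8*W = 8*W + (-5 + q)/(W + q))
1/(20432 + z(X(4), -202)) = 1/(20432 + (-5 - 1*4 + 8*(-202)² + 8*(-202)*(-1*4))/(-202 - 1*4)) = 1/(20432 + (-5 - 4 + 8*40804 + 8*(-202)*(-4))/(-202 - 4)) = 1/(20432 + (-5 - 4 + 326432 + 6464)/(-206)) = 1/(20432 - 1/206*332887) = 1/(20432 - 332887/206) = 1/(3876105/206) = 206/3876105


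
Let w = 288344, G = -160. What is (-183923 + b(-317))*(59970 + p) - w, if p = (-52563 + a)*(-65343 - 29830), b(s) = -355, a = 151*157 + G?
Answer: -508902076807508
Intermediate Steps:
a = 23547 (a = 151*157 - 160 = 23707 - 160 = 23547)
p = 2761539768 (p = (-52563 + 23547)*(-65343 - 29830) = -29016*(-95173) = 2761539768)
(-183923 + b(-317))*(59970 + p) - w = (-183923 - 355)*(59970 + 2761539768) - 1*288344 = -184278*2761599738 - 288344 = -508902076519164 - 288344 = -508902076807508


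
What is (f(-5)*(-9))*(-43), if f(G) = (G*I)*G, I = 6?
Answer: 58050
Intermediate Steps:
f(G) = 6*G**2 (f(G) = (G*6)*G = (6*G)*G = 6*G**2)
(f(-5)*(-9))*(-43) = ((6*(-5)**2)*(-9))*(-43) = ((6*25)*(-9))*(-43) = (150*(-9))*(-43) = -1350*(-43) = 58050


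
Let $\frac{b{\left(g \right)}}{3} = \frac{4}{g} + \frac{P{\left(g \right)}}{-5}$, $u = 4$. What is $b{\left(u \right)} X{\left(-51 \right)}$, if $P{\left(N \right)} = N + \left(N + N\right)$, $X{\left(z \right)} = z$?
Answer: $\frac{1071}{5} \approx 214.2$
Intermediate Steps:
$P{\left(N \right)} = 3 N$ ($P{\left(N \right)} = N + 2 N = 3 N$)
$b{\left(g \right)} = \frac{12}{g} - \frac{9 g}{5}$ ($b{\left(g \right)} = 3 \left(\frac{4}{g} + \frac{3 g}{-5}\right) = 3 \left(\frac{4}{g} + 3 g \left(- \frac{1}{5}\right)\right) = 3 \left(\frac{4}{g} - \frac{3 g}{5}\right) = \frac{12}{g} - \frac{9 g}{5}$)
$b{\left(u \right)} X{\left(-51 \right)} = \left(\frac{12}{4} - \frac{36}{5}\right) \left(-51\right) = \left(12 \cdot \frac{1}{4} - \frac{36}{5}\right) \left(-51\right) = \left(3 - \frac{36}{5}\right) \left(-51\right) = \left(- \frac{21}{5}\right) \left(-51\right) = \frac{1071}{5}$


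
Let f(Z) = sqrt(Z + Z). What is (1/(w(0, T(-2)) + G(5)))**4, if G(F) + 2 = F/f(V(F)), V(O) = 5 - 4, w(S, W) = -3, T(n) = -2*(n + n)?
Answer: 16/(625*(2 - sqrt(2))**4) ≈ 0.21741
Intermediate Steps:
T(n) = -4*n
V(O) = 1
f(Z) = sqrt(2)*sqrt(Z) (f(Z) = sqrt(2*Z) = sqrt(2)*sqrt(Z))
G(F) = -2 + F*sqrt(2)/2 (G(F) = -2 + F/((sqrt(2)*sqrt(1))) = -2 + F/((sqrt(2)*1)) = -2 + F/(sqrt(2)) = -2 + F*(sqrt(2)/2) = -2 + F*sqrt(2)/2)
(1/(w(0, T(-2)) + G(5)))**4 = (1/(-3 + (-2 + (1/2)*5*sqrt(2))))**4 = (1/(-3 + (-2 + 5*sqrt(2)/2)))**4 = (1/(-5 + 5*sqrt(2)/2))**4 = (-5 + 5*sqrt(2)/2)**(-4)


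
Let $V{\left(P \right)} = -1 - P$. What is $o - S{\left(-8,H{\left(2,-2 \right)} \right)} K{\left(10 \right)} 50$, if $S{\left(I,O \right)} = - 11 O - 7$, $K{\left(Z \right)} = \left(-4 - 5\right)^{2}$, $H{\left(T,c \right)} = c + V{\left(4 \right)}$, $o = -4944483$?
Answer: $-5227983$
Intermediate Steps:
$H{\left(T,c \right)} = -5 + c$ ($H{\left(T,c \right)} = c - 5 = -5 + c$)
$K{\left(Z \right)} = 81$ ($K{\left(Z \right)} = \left(-9\right)^{2} = 81$)
$S{\left(I,O \right)} = -7 - 11 O$
$o - S{\left(-8,H{\left(2,-2 \right)} \right)} K{\left(10 \right)} 50 = -4944483 - \left(-7 - 11 \left(-5 - 2\right)\right) 81 \cdot 50 = -4944483 - \left(-7 - -77\right) 81 \cdot 50 = -4944483 - \left(-7 + 77\right) 81 \cdot 50 = -4944483 - 70 \cdot 81 \cdot 50 = -4944483 - 5670 \cdot 50 = -4944483 - 283500 = -5227983$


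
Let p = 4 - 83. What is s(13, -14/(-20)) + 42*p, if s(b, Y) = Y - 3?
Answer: -33203/10 ≈ -3320.3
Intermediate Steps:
s(b, Y) = -3 + Y
p = -79
s(13, -14/(-20)) + 42*p = (-3 - 14/(-20)) + 42*(-79) = (-3 - 14*(-1/20)) - 3318 = (-3 + 7/10) - 3318 = -23/10 - 3318 = -33203/10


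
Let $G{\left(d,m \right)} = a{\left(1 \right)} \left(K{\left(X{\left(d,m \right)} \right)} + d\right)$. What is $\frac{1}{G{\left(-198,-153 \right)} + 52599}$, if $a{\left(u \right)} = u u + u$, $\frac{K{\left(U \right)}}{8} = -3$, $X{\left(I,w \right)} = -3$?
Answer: $\frac{1}{52155} \approx 1.9174 \cdot 10^{-5}$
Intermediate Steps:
$K{\left(U \right)} = -24$ ($K{\left(U \right)} = 8 \left(-3\right) = -24$)
$a{\left(u \right)} = u + u^{2}$ ($a{\left(u \right)} = u^{2} + u = u + u^{2}$)
$G{\left(d,m \right)} = -48 + 2 d$ ($G{\left(d,m \right)} = 1 \left(1 + 1\right) \left(-24 + d\right) = 1 \cdot 2 \left(-24 + d\right) = 2 \left(-24 + d\right) = -48 + 2 d$)
$\frac{1}{G{\left(-198,-153 \right)} + 52599} = \frac{1}{\left(-48 + 2 \left(-198\right)\right) + 52599} = \frac{1}{\left(-48 - 396\right) + 52599} = \frac{1}{-444 + 52599} = \frac{1}{52155}$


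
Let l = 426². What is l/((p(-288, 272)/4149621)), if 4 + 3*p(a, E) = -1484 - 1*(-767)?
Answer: -322738551684/103 ≈ -3.1334e+9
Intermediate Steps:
p(a, E) = -721/3 (p(a, E) = -4/3 + (-1484 - 1*(-767))/3 = -4/3 + (-1484 + 767)/3 = -4/3 + (⅓)*(-717) = -4/3 - 239 = -721/3)
l = 181476
l/((p(-288, 272)/4149621)) = 181476/((-721/3/4149621)) = 181476/((-721/3*1/4149621)) = 181476/(-103/1778409) = 181476*(-1778409/103) = -322738551684/103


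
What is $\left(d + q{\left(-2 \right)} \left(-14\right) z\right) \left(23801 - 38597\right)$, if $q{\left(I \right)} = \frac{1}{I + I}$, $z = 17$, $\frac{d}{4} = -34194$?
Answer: $2022857334$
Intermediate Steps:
$d = -136776$ ($d = 4 \left(-34194\right) = -136776$)
$q{\left(I \right)} = \frac{1}{2 I}$
$\left(d + q{\left(-2 \right)} \left(-14\right) z\right) \left(23801 - 38597\right) = \left(-136776 + \frac{1}{2 \left(-2\right)} \left(-14\right) 17\right) \left(23801 - 38597\right) = \left(-136776 + \frac{1}{2} \left(- \frac{1}{2}\right) \left(-14\right) 17\right) \left(-14796\right) = \left(-136776 + \left(- \frac{1}{4}\right) \left(-14\right) 17\right) \left(-14796\right) = \left(-136776 + \frac{7}{2} \cdot 17\right) \left(-14796\right) = \left(-136776 + \frac{119}{2}\right) \left(-14796\right) = \left(- \frac{273433}{2}\right) \left(-14796\right) = 2022857334$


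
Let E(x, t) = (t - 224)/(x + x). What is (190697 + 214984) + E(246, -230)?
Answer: 99797299/246 ≈ 4.0568e+5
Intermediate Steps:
E(x, t) = (-224 + t)/(2*x) (E(x, t) = (-224 + t)/((2*x)) = (-224 + t)*(1/(2*x)) = (-224 + t)/(2*x))
(190697 + 214984) + E(246, -230) = (190697 + 214984) + (½)*(-224 - 230)/246 = 405681 + (½)*(1/246)*(-454) = 405681 - 227/246 = 99797299/246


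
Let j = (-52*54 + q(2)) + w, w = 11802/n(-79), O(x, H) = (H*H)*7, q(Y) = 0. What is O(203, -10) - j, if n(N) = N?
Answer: 288934/79 ≈ 3657.4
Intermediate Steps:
O(x, H) = 7*H² (O(x, H) = H²*7 = 7*H²)
w = -11802/79 (w = 11802/(-79) = 11802*(-1/79) = -11802/79 ≈ -149.39)
j = -233634/79 (j = (-52*54 + 0) - 11802/79 = (-2808 + 0) - 11802/79 = -2808 - 11802/79 = -233634/79 ≈ -2957.4)
O(203, -10) - j = 7*(-10)² - 1*(-233634/79) = 7*100 + 233634/79 = 700 + 233634/79 = 288934/79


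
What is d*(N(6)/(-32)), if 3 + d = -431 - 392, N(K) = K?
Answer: 1239/8 ≈ 154.88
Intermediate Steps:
d = -826 (d = -3 + (-431 - 392) = -3 - 823 = -826)
d*(N(6)/(-32)) = -4956/(-32) = -4956*(-1)/32 = -826*(-3/16) = 1239/8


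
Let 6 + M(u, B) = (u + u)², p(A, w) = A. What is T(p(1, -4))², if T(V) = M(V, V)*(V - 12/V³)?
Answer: 484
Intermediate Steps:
M(u, B) = -6 + 4*u² (M(u, B) = -6 + (u + u)² = -6 + (2*u)² = -6 + 4*u²)
T(V) = (-6 + 4*V²)*(V - 12/V³)
T(p(1, -4))² = (2*(-12 + 1⁴)*(-3 + 2*1²)/1³)² = (2*1*(-12 + 1)*(-3 + 2*1))² = (2*1*(-11)*(-3 + 2))² = (2*1*(-11)*(-1))² = 22² = 484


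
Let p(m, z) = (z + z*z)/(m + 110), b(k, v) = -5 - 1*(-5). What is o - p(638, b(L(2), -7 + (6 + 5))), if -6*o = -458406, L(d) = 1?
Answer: 76401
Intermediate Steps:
b(k, v) = 0 (b(k, v) = -5 + 5 = 0)
o = 76401 (o = -⅙*(-458406) = 76401)
p(m, z) = (z + z²)/(110 + m)
o - p(638, b(L(2), -7 + (6 + 5))) = 76401 - 0*(1 + 0)/(110 + 638) = 76401 - 0/748 = 76401 - 1*0 = 76401 + 0 = 76401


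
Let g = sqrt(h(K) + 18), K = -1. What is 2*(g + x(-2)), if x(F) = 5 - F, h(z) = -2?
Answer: 22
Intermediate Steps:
g = 4 (g = sqrt(-2 + 18) = sqrt(16) = 4)
2*(g + x(-2)) = 2*(4 + (5 - 1*(-2))) = 2*(4 + (5 + 2)) = 2*(4 + 7) = 2*11 = 22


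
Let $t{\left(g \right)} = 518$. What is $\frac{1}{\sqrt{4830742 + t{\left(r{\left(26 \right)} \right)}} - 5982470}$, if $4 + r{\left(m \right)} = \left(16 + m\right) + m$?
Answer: $- \frac{598247}{3578994246964} - \frac{\sqrt{1207815}}{17894971234820} \approx -1.6722 \cdot 10^{-7}$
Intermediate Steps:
$r{\left(m \right)} = 12 + 2 m$ ($r{\left(m \right)} = -4 + \left(\left(16 + m\right) + m\right) = -4 + \left(16 + 2 m\right) = 12 + 2 m$)
$\frac{1}{\sqrt{4830742 + t{\left(r{\left(26 \right)} \right)}} - 5982470} = \frac{1}{\sqrt{4830742 + 518} - 5982470} = \frac{1}{\sqrt{4831260} - 5982470} = \frac{1}{2 \sqrt{1207815} - 5982470} = \frac{1}{-5982470 + 2 \sqrt{1207815}}$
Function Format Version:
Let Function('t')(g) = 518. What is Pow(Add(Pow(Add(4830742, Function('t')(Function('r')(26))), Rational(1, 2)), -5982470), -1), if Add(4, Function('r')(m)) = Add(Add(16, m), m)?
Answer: Add(Rational(-598247, 3578994246964), Mul(Rational(-1, 17894971234820), Pow(1207815, Rational(1, 2)))) ≈ -1.6722e-7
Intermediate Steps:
Function('r')(m) = Add(12, Mul(2, m)) (Function('r')(m) = Add(-4, Add(Add(16, m), m)) = Add(-4, Add(16, Mul(2, m))) = Add(12, Mul(2, m)))
Pow(Add(Pow(Add(4830742, Function('t')(Function('r')(26))), Rational(1, 2)), -5982470), -1) = Pow(Add(Pow(Add(4830742, 518), Rational(1, 2)), -5982470), -1) = Pow(Add(Pow(4831260, Rational(1, 2)), -5982470), -1) = Pow(Add(Mul(2, Pow(1207815, Rational(1, 2))), -5982470), -1) = Pow(Add(-5982470, Mul(2, Pow(1207815, Rational(1, 2)))), -1)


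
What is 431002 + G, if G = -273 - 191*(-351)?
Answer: 497770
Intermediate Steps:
G = 66768 (G = -273 + 67041 = 66768)
431002 + G = 431002 + 66768 = 497770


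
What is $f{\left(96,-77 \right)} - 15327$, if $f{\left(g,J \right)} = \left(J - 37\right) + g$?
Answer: $-15345$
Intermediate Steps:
$f{\left(g,J \right)} = -37 + J + g$ ($f{\left(g,J \right)} = \left(-37 + J\right) + g = -37 + J + g$)
$f{\left(96,-77 \right)} - 15327 = \left(-37 - 77 + 96\right) - 15327 = -18 - 15327 = -15345$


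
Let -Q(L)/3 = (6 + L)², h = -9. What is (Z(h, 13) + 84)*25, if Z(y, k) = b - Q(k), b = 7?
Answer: 29350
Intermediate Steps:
Q(L) = -3*(6 + L)²
Z(y, k) = 7 + 3*(6 + k)² (Z(y, k) = 7 - (-3)*(6 + k)² = 7 + 3*(6 + k)²)
(Z(h, 13) + 84)*25 = ((7 + 3*(6 + 13)²) + 84)*25 = ((7 + 3*19²) + 84)*25 = ((7 + 3*361) + 84)*25 = ((7 + 1083) + 84)*25 = (1090 + 84)*25 = 1174*25 = 29350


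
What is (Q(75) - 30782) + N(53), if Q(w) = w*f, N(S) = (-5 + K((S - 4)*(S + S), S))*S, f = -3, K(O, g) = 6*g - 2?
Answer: -14524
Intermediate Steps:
K(O, g) = -2 + 6*g
N(S) = S*(-7 + 6*S) (N(S) = (-5 + (-2 + 6*S))*S = (-7 + 6*S)*S = S*(-7 + 6*S))
Q(w) = -3*w (Q(w) = w*(-3) = -3*w)
(Q(75) - 30782) + N(53) = (-3*75 - 30782) + 53*(-7 + 6*53) = (-225 - 30782) + 53*(-7 + 318) = -31007 + 53*311 = -31007 + 16483 = -14524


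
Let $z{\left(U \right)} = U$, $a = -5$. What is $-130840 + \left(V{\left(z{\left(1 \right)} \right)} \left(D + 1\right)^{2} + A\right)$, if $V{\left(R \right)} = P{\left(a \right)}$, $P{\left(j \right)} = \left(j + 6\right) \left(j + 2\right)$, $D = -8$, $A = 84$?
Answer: $-130903$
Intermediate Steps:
$P{\left(j \right)} = \left(2 + j\right) \left(6 + j\right)$ ($P{\left(j \right)} = \left(6 + j\right) \left(2 + j\right) = \left(2 + j\right) \left(6 + j\right)$)
$V{\left(R \right)} = -3$ ($V{\left(R \right)} = 12 + \left(-5\right)^{2} + 8 \left(-5\right) = 12 + 25 - 40 = -3$)
$-130840 + \left(V{\left(z{\left(1 \right)} \right)} \left(D + 1\right)^{2} + A\right) = -130840 + \left(- 3 \left(-8 + 1\right)^{2} + 84\right) = -130840 + \left(- 3 \left(-7\right)^{2} + 84\right) = -130840 + \left(\left(-3\right) 49 + 84\right) = -130840 + \left(-147 + 84\right) = -130840 - 63 = -130903$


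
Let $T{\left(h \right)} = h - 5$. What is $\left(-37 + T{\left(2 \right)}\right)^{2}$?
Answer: $1600$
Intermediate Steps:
$T{\left(h \right)} = -5 + h$ ($T{\left(h \right)} = h - 5 = -5 + h$)
$\left(-37 + T{\left(2 \right)}\right)^{2} = \left(-37 + \left(-5 + 2\right)\right)^{2} = \left(-37 - 3\right)^{2} = \left(-40\right)^{2} = 1600$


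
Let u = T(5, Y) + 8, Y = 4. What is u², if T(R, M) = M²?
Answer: 576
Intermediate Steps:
u = 24 (u = 4² + 8 = 16 + 8 = 24)
u² = 24² = 576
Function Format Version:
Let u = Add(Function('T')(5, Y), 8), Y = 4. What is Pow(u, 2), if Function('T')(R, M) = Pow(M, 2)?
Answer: 576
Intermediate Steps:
u = 24 (u = Add(Pow(4, 2), 8) = Add(16, 8) = 24)
Pow(u, 2) = Pow(24, 2) = 576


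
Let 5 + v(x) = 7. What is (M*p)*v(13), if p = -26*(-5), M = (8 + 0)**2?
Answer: 16640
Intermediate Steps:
v(x) = 2 (v(x) = -5 + 7 = 2)
M = 64 (M = 8**2 = 64)
p = 130
(M*p)*v(13) = (64*130)*2 = 8320*2 = 16640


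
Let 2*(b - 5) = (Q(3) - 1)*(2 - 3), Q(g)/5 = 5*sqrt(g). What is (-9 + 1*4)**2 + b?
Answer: 61/2 - 25*sqrt(3)/2 ≈ 8.8494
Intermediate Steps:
Q(g) = 25*sqrt(g) (Q(g) = 5*(5*sqrt(g)) = 25*sqrt(g))
b = 11/2 - 25*sqrt(3)/2 (b = 5 + ((25*sqrt(3) - 1)*(2 - 3))/2 = 5 + ((-1 + 25*sqrt(3))*(-1))/2 = 5 + (1 - 25*sqrt(3))/2 = 5 + (1/2 - 25*sqrt(3)/2) = 11/2 - 25*sqrt(3)/2 ≈ -16.151)
(-9 + 1*4)**2 + b = (-9 + 1*4)**2 + (11/2 - 25*sqrt(3)/2) = (-9 + 4)**2 + (11/2 - 25*sqrt(3)/2) = (-5)**2 + (11/2 - 25*sqrt(3)/2) = 25 + (11/2 - 25*sqrt(3)/2) = 61/2 - 25*sqrt(3)/2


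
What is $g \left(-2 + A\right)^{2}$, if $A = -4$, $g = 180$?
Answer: $6480$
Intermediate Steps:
$g \left(-2 + A\right)^{2} = 180 \left(-2 - 4\right)^{2} = 180 \left(-6\right)^{2} = 180 \cdot 36 = 6480$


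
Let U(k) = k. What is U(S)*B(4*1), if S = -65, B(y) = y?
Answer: -260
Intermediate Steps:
U(S)*B(4*1) = -260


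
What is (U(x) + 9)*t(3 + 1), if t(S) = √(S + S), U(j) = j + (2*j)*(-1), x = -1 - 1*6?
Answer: 32*√2 ≈ 45.255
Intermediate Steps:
x = -7 (x = -1 - 6 = -7)
U(j) = -j (U(j) = j - 2*j = -j)
t(S) = √2*√S (t(S) = √(2*S) = √2*√S)
(U(x) + 9)*t(3 + 1) = (-1*(-7) + 9)*(√2*√(3 + 1)) = (7 + 9)*(√2*√4) = 16*(√2*2) = 16*(2*√2) = 32*√2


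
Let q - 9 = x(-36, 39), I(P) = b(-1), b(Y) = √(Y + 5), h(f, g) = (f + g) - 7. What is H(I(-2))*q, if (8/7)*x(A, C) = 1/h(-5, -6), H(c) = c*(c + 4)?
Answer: 1289/12 ≈ 107.42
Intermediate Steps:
h(f, g) = -7 + f + g
b(Y) = √(5 + Y)
I(P) = 2 (I(P) = √(5 - 1) = √4 = 2)
H(c) = c*(4 + c)
x(A, C) = -7/144 (x(A, C) = 7/(8*(-7 - 5 - 6)) = (7/8)/(-18) = (7/8)*(-1/18) = -7/144)
q = 1289/144 (q = 9 - 7/144 = 1289/144 ≈ 8.9514)
H(I(-2))*q = (2*(4 + 2))*(1289/144) = (2*6)*(1289/144) = 12*(1289/144) = 1289/12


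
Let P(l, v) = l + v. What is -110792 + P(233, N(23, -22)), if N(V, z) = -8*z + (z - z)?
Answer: -110383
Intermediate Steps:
N(V, z) = -8*z (N(V, z) = -8*z + 0 = -8*z)
-110792 + P(233, N(23, -22)) = -110792 + (233 - 8*(-22)) = -110792 + (233 + 176) = -110792 + 409 = -110383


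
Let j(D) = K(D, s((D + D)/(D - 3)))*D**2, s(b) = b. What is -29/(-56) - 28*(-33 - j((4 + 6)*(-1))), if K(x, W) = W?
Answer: 3809049/728 ≈ 5232.2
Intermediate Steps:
j(D) = 2*D**3/(-3 + D) (j(D) = ((D + D)/(D - 3))*D**2 = ((2*D)/(-3 + D))*D**2 = (2*D/(-3 + D))*D**2 = 2*D**3/(-3 + D))
-29/(-56) - 28*(-33 - j((4 + 6)*(-1))) = -29/(-56) - 28*(-33 - 2*((4 + 6)*(-1))**3/(-3 + (4 + 6)*(-1))) = -29*(-1/56) - 28*(-33 - 2*(10*(-1))**3/(-3 + 10*(-1))) = 29/56 - 28*(-33 - 2*(-10)**3/(-3 - 10)) = 29/56 - 28*(-33 - 2*(-1000)/(-13)) = 29/56 - 28*(-33 - 2*(-1000)*(-1)/13) = 29/56 - 28*(-33 - 1*2000/13) = 29/56 - 28*(-33 - 2000/13) = 29/56 - 28*(-2429/13) = 29/56 + 68012/13 = 3809049/728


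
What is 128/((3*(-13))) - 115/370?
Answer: -10369/2886 ≈ -3.5929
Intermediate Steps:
128/((3*(-13))) - 115/370 = 128/(-39) - 115*1/370 = 128*(-1/39) - 23/74 = -128/39 - 23/74 = -10369/2886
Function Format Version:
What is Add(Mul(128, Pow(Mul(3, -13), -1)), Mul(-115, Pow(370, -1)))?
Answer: Rational(-10369, 2886) ≈ -3.5929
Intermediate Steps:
Add(Mul(128, Pow(Mul(3, -13), -1)), Mul(-115, Pow(370, -1))) = Add(Mul(128, Pow(-39, -1)), Mul(-115, Rational(1, 370))) = Add(Mul(128, Rational(-1, 39)), Rational(-23, 74)) = Add(Rational(-128, 39), Rational(-23, 74)) = Rational(-10369, 2886)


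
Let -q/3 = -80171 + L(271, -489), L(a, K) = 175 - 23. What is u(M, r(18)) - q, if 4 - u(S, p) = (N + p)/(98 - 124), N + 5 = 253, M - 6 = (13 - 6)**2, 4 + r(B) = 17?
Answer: -6241117/26 ≈ -2.4004e+5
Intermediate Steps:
r(B) = 13 (r(B) = -4 + 17 = 13)
L(a, K) = 152
M = 55 (M = 6 + (13 - 6)**2 = 6 + 7**2 = 6 + 49 = 55)
N = 248 (N = -5 + 253 = 248)
u(S, p) = 176/13 + p/26 (u(S, p) = 4 - (248 + p)/(98 - 124) = 4 - (248 + p)/(-26) = 4 - (248 + p)*(-1)/26 = 4 - (-124/13 - p/26) = 4 + (124/13 + p/26) = 176/13 + p/26)
q = 240057 (q = -3*(-80171 + 152) = -3*(-80019) = 240057)
u(M, r(18)) - q = (176/13 + (1/26)*13) - 1*240057 = (176/13 + 1/2) - 240057 = 365/26 - 240057 = -6241117/26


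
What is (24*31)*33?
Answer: 24552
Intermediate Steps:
(24*31)*33 = 744*33 = 24552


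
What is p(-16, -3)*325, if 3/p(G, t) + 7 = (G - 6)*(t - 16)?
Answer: 325/137 ≈ 2.3723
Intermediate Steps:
p(G, t) = 3/(-7 + (-16 + t)*(-6 + G)) (p(G, t) = 3/(-7 + (G - 6)*(t - 16)) = 3/(-7 + (-6 + G)*(-16 + t)) = 3/(-7 + (-16 + t)*(-6 + G)))
p(-16, -3)*325 = (3/(89 - 16*(-16) - 6*(-3) - 16*(-3)))*325 = (3/(89 + 256 + 18 + 48))*325 = (3/411)*325 = (3*(1/411))*325 = (1/137)*325 = 325/137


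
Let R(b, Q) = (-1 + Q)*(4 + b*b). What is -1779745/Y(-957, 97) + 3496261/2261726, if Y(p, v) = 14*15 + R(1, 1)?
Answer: -201228066253/23748123 ≈ -8473.4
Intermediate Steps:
R(b, Q) = (-1 + Q)*(4 + b**2)
Y(p, v) = 210 (Y(p, v) = 14*15 + (-4 - 1*1**2 + 4*1 + 1*1**2) = 210 + (-4 - 1*1 + 4 + 1*1) = 210 + (-4 - 1 + 4 + 1) = 210 + 0 = 210)
-1779745/Y(-957, 97) + 3496261/2261726 = -1779745/210 + 3496261/2261726 = -1779745*1/210 + 3496261*(1/2261726) = -355949/42 + 3496261/2261726 = -201228066253/23748123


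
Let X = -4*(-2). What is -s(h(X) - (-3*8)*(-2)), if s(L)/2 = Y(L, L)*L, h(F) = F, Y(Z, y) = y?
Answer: -3200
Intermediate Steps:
X = 8
s(L) = 2*L² (s(L) = 2*(L*L) = 2*L²)
-s(h(X) - (-3*8)*(-2)) = -2*(8 - (-3*8)*(-2))² = -2*(8 - (-24)*(-2))² = -2*(8 - 1*48)² = -2*(8 - 48)² = -2*(-40)² = -2*1600 = -1*3200 = -3200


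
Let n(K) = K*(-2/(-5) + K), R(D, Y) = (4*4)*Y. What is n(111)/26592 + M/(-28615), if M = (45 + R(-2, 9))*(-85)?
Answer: 260345467/253643360 ≈ 1.0264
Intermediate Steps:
R(D, Y) = 16*Y
M = -16065 (M = (45 + 16*9)*(-85) = (45 + 144)*(-85) = 189*(-85) = -16065)
n(K) = K*(⅖ + K) (n(K) = K*(-2*(-⅕) + K) = K*(⅖ + K))
n(111)/26592 + M/(-28615) = ((⅕)*111*(2 + 5*111))/26592 - 16065/(-28615) = ((⅕)*111*(2 + 555))*(1/26592) - 16065*(-1/28615) = ((⅕)*111*557)*(1/26592) + 3213/5723 = (61827/5)*(1/26592) + 3213/5723 = 20609/44320 + 3213/5723 = 260345467/253643360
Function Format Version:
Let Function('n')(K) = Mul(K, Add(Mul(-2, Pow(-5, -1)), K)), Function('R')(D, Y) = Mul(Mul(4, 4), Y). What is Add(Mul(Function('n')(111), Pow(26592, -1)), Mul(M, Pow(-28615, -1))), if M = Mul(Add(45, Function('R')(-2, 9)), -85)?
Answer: Rational(260345467, 253643360) ≈ 1.0264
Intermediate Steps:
Function('R')(D, Y) = Mul(16, Y)
M = -16065 (M = Mul(Add(45, Mul(16, 9)), -85) = Mul(Add(45, 144), -85) = Mul(189, -85) = -16065)
Function('n')(K) = Mul(K, Add(Rational(2, 5), K)) (Function('n')(K) = Mul(K, Add(Mul(-2, Rational(-1, 5)), K)) = Mul(K, Add(Rational(2, 5), K)))
Add(Mul(Function('n')(111), Pow(26592, -1)), Mul(M, Pow(-28615, -1))) = Add(Mul(Mul(Rational(1, 5), 111, Add(2, Mul(5, 111))), Pow(26592, -1)), Mul(-16065, Pow(-28615, -1))) = Add(Mul(Mul(Rational(1, 5), 111, Add(2, 555)), Rational(1, 26592)), Mul(-16065, Rational(-1, 28615))) = Add(Mul(Mul(Rational(1, 5), 111, 557), Rational(1, 26592)), Rational(3213, 5723)) = Add(Mul(Rational(61827, 5), Rational(1, 26592)), Rational(3213, 5723)) = Add(Rational(20609, 44320), Rational(3213, 5723)) = Rational(260345467, 253643360)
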